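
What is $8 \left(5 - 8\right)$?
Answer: $-24$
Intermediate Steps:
$8 \left(5 - 8\right) = 8 \left(-3\right) = -24$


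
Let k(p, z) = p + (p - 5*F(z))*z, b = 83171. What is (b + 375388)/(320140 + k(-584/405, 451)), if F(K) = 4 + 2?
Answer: 185716395/123913082 ≈ 1.4988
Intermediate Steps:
F(K) = 6
k(p, z) = p + z*(-30 + p) (k(p, z) = p + (p - 5*6)*z = p + (p - 30)*z = p + (-30 + p)*z = p + z*(-30 + p))
(b + 375388)/(320140 + k(-584/405, 451)) = (83171 + 375388)/(320140 + (-584/405 - 30*451 - 584/405*451)) = 458559/(320140 + (-584*1/405 - 13530 - 584*1/405*451)) = 458559/(320140 + (-584/405 - 13530 - 584/405*451)) = 458559/(320140 + (-584/405 - 13530 - 263384/405)) = 458559/(320140 - 5743618/405) = 458559/(123913082/405) = 458559*(405/123913082) = 185716395/123913082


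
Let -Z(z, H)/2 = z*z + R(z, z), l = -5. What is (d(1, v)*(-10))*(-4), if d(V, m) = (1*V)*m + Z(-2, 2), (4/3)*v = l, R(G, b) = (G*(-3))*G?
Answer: 490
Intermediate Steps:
R(G, b) = -3*G² (R(G, b) = (-3*G)*G = -3*G²)
Z(z, H) = 4*z² (Z(z, H) = -2*(z*z - 3*z²) = -2*(z² - 3*z²) = -(-4)*z² = 4*z²)
v = -15/4 (v = (¾)*(-5) = -15/4 ≈ -3.7500)
d(V, m) = 16 + V*m (d(V, m) = (1*V)*m + 4*(-2)² = V*m + 4*4 = V*m + 16 = 16 + V*m)
(d(1, v)*(-10))*(-4) = ((16 + 1*(-15/4))*(-10))*(-4) = ((16 - 15/4)*(-10))*(-4) = ((49/4)*(-10))*(-4) = -245/2*(-4) = 490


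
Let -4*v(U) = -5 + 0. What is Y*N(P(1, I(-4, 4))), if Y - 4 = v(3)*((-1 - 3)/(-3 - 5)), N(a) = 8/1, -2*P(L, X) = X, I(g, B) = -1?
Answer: 37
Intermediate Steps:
v(U) = 5/4 (v(U) = -(-5 + 0)/4 = -¼*(-5) = 5/4)
P(L, X) = -X/2
N(a) = 8 (N(a) = 8*1 = 8)
Y = 37/8 (Y = 4 + 5*((-1 - 3)/(-3 - 5))/4 = 4 + 5*(-4/(-8))/4 = 4 + 5*(-4*(-⅛))/4 = 4 + (5/4)*(½) = 4 + 5/8 = 37/8 ≈ 4.6250)
Y*N(P(1, I(-4, 4))) = (37/8)*8 = 37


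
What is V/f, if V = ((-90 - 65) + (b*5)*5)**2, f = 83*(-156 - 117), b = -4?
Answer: -21675/7553 ≈ -2.8697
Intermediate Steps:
f = -22659 (f = 83*(-273) = -22659)
V = 65025 (V = ((-90 - 65) - 4*5*5)**2 = (-155 - 20*5)**2 = (-155 - 100)**2 = (-255)**2 = 65025)
V/f = 65025/(-22659) = 65025*(-1/22659) = -21675/7553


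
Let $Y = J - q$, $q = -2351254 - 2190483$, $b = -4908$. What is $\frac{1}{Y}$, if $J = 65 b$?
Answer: $\frac{1}{4222717} \approx 2.3681 \cdot 10^{-7}$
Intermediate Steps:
$q = -4541737$ ($q = -2351254 - 2190483 = -4541737$)
$J = -319020$ ($J = 65 \left(-4908\right) = -319020$)
$Y = 4222717$ ($Y = -319020 - -4541737 = -319020 + 4541737 = 4222717$)
$\frac{1}{Y} = \frac{1}{4222717}$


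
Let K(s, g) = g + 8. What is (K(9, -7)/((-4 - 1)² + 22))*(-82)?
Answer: -82/47 ≈ -1.7447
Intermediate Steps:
K(s, g) = 8 + g
(K(9, -7)/((-4 - 1)² + 22))*(-82) = ((8 - 7)/((-4 - 1)² + 22))*(-82) = (1/((-5)² + 22))*(-82) = (1/(25 + 22))*(-82) = (1/47)*(-82) = -82/47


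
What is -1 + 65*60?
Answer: 3899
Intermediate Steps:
-1 + 65*60 = -1 + 3900 = 3899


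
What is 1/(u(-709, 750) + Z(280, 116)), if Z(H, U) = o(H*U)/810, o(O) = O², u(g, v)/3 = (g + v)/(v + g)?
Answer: 81/105495283 ≈ 7.6781e-7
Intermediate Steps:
u(g, v) = 3 (u(g, v) = 3*((g + v)/(v + g)) = 3*((g + v)/(g + v)) = 3*1 = 3)
Z(H, U) = H²*U²/810 (Z(H, U) = (H*U)²/810 = (H²*U²)*(1/810) = H²*U²/810)
1/(u(-709, 750) + Z(280, 116)) = 1/(3 + (1/810)*280²*116²) = 1/(3 + (1/810)*78400*13456) = 1/(3 + 105495040/81) = 1/(105495283/81) = 81/105495283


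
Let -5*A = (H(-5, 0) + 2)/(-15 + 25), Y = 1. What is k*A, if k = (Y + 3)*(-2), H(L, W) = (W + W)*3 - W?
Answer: 8/25 ≈ 0.32000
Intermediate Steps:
H(L, W) = 5*W (H(L, W) = (2*W)*3 - W = 6*W - W = 5*W)
A = -1/25 (A = -(5*0 + 2)/(5*(-15 + 25)) = -(0 + 2)/(5*10) = -2/(5*10) = -⅕*⅕ = -1/25 ≈ -0.040000)
k = -8 (k = (1 + 3)*(-2) = 4*(-2) = -8)
k*A = -8*(-1/25) = 8/25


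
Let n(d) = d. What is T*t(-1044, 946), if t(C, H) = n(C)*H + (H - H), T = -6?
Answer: 5925744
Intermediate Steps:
t(C, H) = C*H (t(C, H) = C*H + (H - H) = C*H + 0 = C*H)
T*t(-1044, 946) = -(-6264)*946 = -6*(-987624) = 5925744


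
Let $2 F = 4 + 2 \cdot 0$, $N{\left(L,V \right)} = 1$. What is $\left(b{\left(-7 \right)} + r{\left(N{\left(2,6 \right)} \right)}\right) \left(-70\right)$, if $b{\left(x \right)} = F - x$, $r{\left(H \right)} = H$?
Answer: $-700$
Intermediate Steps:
$F = 2$ ($F = \frac{4 + 2 \cdot 0}{2} = \frac{4 + 0}{2} = \frac{1}{2} \cdot 4 = 2$)
$b{\left(x \right)} = 2 - x$
$\left(b{\left(-7 \right)} + r{\left(N{\left(2,6 \right)} \right)}\right) \left(-70\right) = \left(\left(2 - -7\right) + 1\right) \left(-70\right) = \left(\left(2 + 7\right) + 1\right) \left(-70\right) = \left(9 + 1\right) \left(-70\right) = 10 \left(-70\right) = -700$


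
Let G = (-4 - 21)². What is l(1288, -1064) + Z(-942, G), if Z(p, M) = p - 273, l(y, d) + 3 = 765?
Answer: -453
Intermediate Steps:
l(y, d) = 762 (l(y, d) = -3 + 765 = 762)
G = 625 (G = (-25)² = 625)
Z(p, M) = -273 + p
l(1288, -1064) + Z(-942, G) = 762 + (-273 - 942) = 762 - 1215 = -453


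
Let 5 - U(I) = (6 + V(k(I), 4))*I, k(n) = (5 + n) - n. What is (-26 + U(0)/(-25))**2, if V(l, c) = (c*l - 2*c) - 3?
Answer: 17161/25 ≈ 686.44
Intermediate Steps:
k(n) = 5
V(l, c) = -3 - 2*c + c*l (V(l, c) = (-2*c + c*l) - 3 = -3 - 2*c + c*l)
U(I) = 5 - 15*I (U(I) = 5 - (6 + (-3 - 2*4 + 4*5))*I = 5 - (6 + (-3 - 8 + 20))*I = 5 - (6 + 9)*I = 5 - 15*I)
(-26 + U(0)/(-25))**2 = (-26 + (5 - 15*0)/(-25))**2 = (-26 + (5 + 0)*(-1/25))**2 = (-26 + 5*(-1/25))**2 = (-26 - 1/5)**2 = (-131/5)**2 = 17161/25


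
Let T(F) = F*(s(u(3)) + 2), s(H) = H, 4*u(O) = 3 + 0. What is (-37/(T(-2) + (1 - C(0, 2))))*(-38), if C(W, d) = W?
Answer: -2812/9 ≈ -312.44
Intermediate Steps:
u(O) = ¾ (u(O) = (3 + 0)/4 = (¼)*3 = ¾)
T(F) = 11*F/4 (T(F) = F*(¾ + 2) = F*(11/4) = 11*F/4)
(-37/(T(-2) + (1 - C(0, 2))))*(-38) = (-37/((11/4)*(-2) + (1 - 1*0)))*(-38) = (-37/(-11/2 + (1 + 0)))*(-38) = (-37/(-11/2 + 1))*(-38) = (-37/(-9/2))*(-38) = -2/9*(-37)*(-38) = (74/9)*(-38) = -2812/9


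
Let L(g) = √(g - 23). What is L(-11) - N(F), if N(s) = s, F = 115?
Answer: -115 + I*√34 ≈ -115.0 + 5.831*I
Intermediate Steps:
L(g) = √(-23 + g)
L(-11) - N(F) = √(-23 - 11) - 1*115 = √(-34) - 115 = I*√34 - 115 = -115 + I*√34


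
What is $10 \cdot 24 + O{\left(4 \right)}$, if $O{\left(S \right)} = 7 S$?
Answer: $268$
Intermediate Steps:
$10 \cdot 24 + O{\left(4 \right)} = 10 \cdot 24 + 7 \cdot 4 = 240 + 28 = 268$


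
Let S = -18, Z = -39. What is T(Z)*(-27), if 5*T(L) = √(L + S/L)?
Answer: -27*I*√6513/65 ≈ -33.523*I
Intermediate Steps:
T(L) = √(L - 18/L)/5
T(Z)*(-27) = (√(-39 - 18/(-39))/5)*(-27) = (√(-39 - 18*(-1/39))/5)*(-27) = (√(-39 + 6/13)/5)*(-27) = (√(-501/13)/5)*(-27) = ((I*√6513/13)/5)*(-27) = (I*√6513/65)*(-27) = -27*I*√6513/65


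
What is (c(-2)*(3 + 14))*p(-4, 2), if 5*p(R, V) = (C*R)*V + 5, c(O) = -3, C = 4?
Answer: 1377/5 ≈ 275.40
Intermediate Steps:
p(R, V) = 1 + 4*R*V/5 (p(R, V) = ((4*R)*V + 5)/5 = (4*R*V + 5)/5 = (5 + 4*R*V)/5 = 1 + 4*R*V/5)
(c(-2)*(3 + 14))*p(-4, 2) = (-3*(3 + 14))*(1 + (4/5)*(-4)*2) = (-3*17)*(1 - 32/5) = -51*(-27/5) = 1377/5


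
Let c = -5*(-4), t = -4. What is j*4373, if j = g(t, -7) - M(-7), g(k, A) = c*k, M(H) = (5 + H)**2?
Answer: -367332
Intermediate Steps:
c = 20
g(k, A) = 20*k
j = -84 (j = 20*(-4) - (5 - 7)**2 = -80 - 1*(-2)**2 = -80 - 1*4 = -80 - 4 = -84)
j*4373 = -84*4373 = -367332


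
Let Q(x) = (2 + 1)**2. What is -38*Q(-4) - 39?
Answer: -381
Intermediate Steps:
Q(x) = 9 (Q(x) = 3**2 = 9)
-38*Q(-4) - 39 = -38*9 - 39 = -342 - 39 = -381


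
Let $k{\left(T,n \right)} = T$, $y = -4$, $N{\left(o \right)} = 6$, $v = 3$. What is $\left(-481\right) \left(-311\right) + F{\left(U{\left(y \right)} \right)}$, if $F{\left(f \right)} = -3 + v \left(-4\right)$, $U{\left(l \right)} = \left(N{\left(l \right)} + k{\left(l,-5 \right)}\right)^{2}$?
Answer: $149576$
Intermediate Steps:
$U{\left(l \right)} = \left(6 + l\right)^{2}$
$F{\left(f \right)} = -15$ ($F{\left(f \right)} = -3 + 3 \left(-4\right) = -3 - 12 = -15$)
$\left(-481\right) \left(-311\right) + F{\left(U{\left(y \right)} \right)} = \left(-481\right) \left(-311\right) - 15 = 149591 - 15 = 149576$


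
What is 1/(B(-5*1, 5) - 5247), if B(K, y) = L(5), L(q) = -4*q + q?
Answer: -1/5262 ≈ -0.00019004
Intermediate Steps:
L(q) = -3*q
B(K, y) = -15 (B(K, y) = -3*5 = -15)
1/(B(-5*1, 5) - 5247) = 1/(-15 - 5247) = 1/(-5262) = -1/5262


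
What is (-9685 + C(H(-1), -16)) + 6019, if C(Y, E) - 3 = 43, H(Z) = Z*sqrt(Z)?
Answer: -3620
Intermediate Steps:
H(Z) = Z**(3/2)
C(Y, E) = 46 (C(Y, E) = 3 + 43 = 46)
(-9685 + C(H(-1), -16)) + 6019 = (-9685 + 46) + 6019 = -9639 + 6019 = -3620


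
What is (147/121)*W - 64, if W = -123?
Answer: -25825/121 ≈ -213.43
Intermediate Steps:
(147/121)*W - 64 = (147/121)*(-123) - 64 = -18081/121 - 64 = -25825/121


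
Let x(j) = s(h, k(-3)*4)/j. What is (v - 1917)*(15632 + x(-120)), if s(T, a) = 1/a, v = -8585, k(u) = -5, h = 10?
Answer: -197000722051/1200 ≈ -1.6417e+8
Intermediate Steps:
x(j) = -1/(20*j) (x(j) = 1/(((-5*4))*j) = 1/((-20)*j) = -1/(20*j))
(v - 1917)*(15632 + x(-120)) = (-8585 - 1917)*(15632 - 1/20/(-120)) = -10502*(15632 - 1/20*(-1/120)) = -10502*(15632 + 1/2400) = -10502*37516801/2400 = -197000722051/1200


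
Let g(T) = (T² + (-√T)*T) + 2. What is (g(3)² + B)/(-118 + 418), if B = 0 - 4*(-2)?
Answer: 13/25 - 11*√3/50 ≈ 0.13895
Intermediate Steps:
g(T) = 2 + T² - T^(3/2) (g(T) = (T² - T^(3/2)) + 2 = 2 + T² - T^(3/2))
B = 8 (B = 0 + 8 = 8)
(g(3)² + B)/(-118 + 418) = ((2 + 3² - 3^(3/2))² + 8)/(-118 + 418) = ((2 + 9 - 3*√3)² + 8)/300 = ((2 + 9 - 3*√3)² + 8)*(1/300) = ((11 - 3*√3)² + 8)*(1/300) = (8 + (11 - 3*√3)²)*(1/300) = 2/75 + (11 - 3*√3)²/300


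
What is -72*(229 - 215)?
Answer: -1008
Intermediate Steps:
-72*(229 - 215) = -72*14 = -1008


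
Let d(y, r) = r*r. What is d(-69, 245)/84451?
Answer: 60025/84451 ≈ 0.71077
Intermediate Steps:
d(y, r) = r**2
d(-69, 245)/84451 = 245**2/84451 = 60025*(1/84451) = 60025/84451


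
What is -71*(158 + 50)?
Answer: -14768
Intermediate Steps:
-71*(158 + 50) = -71*208 = -14768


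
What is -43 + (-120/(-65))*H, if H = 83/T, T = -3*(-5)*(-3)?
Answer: -9049/195 ≈ -46.405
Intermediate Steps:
T = -45 (T = 15*(-3) = -45)
H = -83/45 (H = 83/(-45) = 83*(-1/45) = -83/45 ≈ -1.8444)
-43 + (-120/(-65))*H = -43 - 120/(-65)*(-83/45) = -43 - 120*(-1/65)*(-83/45) = -43 + (24/13)*(-83/45) = -43 - 664/195 = -9049/195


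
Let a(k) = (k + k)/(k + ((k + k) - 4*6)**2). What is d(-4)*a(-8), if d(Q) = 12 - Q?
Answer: -32/199 ≈ -0.16080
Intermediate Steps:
a(k) = 2*k/(k + (-24 + 2*k)**2) (a(k) = (2*k)/(k + (2*k - 24)**2) = (2*k)/(k + (-24 + 2*k)**2) = 2*k/(k + (-24 + 2*k)**2))
d(-4)*a(-8) = (12 - 1*(-4))*(2*(-8)/(-8 + 4*(-12 - 8)**2)) = (12 + 4)*(2*(-8)/(-8 + 4*(-20)**2)) = 16*(2*(-8)/(-8 + 4*400)) = 16*(2*(-8)/(-8 + 1600)) = 16*(2*(-8)/1592) = 16*(2*(-8)*(1/1592)) = 16*(-2/199) = -32/199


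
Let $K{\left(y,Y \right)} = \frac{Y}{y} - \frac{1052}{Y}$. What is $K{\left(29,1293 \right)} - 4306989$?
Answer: $- \frac{161497525192}{37497} \approx -4.3069 \cdot 10^{6}$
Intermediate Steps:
$K{\left(y,Y \right)} = - \frac{1052}{Y} + \frac{Y}{y}$
$K{\left(29,1293 \right)} - 4306989 = \left(- \frac{1052}{1293} + \frac{1293}{29}\right) - 4306989 = \frac{1641341}{37497} - 4306989 = - \frac{161497525192}{37497}$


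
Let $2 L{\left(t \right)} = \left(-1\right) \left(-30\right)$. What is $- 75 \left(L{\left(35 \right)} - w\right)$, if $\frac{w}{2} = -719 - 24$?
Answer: $-112575$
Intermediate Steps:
$L{\left(t \right)} = 15$ ($L{\left(t \right)} = \frac{\left(-1\right) \left(-30\right)}{2} = \frac{1}{2} \cdot 30 = 15$)
$w = -1486$ ($w = 2 \left(-719 - 24\right) = 2 \left(-743\right) = -1486$)
$- 75 \left(L{\left(35 \right)} - w\right) = - 75 \left(15 - -1486\right) = - 75 \left(15 + 1486\right) = \left(-75\right) 1501 = -112575$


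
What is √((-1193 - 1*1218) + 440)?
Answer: 3*I*√219 ≈ 44.396*I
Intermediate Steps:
√((-1193 - 1*1218) + 440) = √((-1193 - 1218) + 440) = √(-2411 + 440) = √(-1971) = 3*I*√219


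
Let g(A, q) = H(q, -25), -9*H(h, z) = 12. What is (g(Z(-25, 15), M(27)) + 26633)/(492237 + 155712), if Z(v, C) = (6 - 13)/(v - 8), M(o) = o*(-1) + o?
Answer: 79895/1943847 ≈ 0.041101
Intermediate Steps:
M(o) = 0 (M(o) = -o + o = 0)
H(h, z) = -4/3 (H(h, z) = -⅑*12 = -4/3)
Z(v, C) = -7/(-8 + v)
g(A, q) = -4/3
(g(Z(-25, 15), M(27)) + 26633)/(492237 + 155712) = (-4/3 + 26633)/(492237 + 155712) = (79895/3)/647949 = (79895/3)*(1/647949) = 79895/1943847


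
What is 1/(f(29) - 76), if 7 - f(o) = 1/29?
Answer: -29/2002 ≈ -0.014486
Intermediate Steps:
f(o) = 202/29 (f(o) = 7 - 1/29 = 202/29)
1/(f(29) - 76) = 1/(202/29 - 76) = 1/(-2002/29) = -29/2002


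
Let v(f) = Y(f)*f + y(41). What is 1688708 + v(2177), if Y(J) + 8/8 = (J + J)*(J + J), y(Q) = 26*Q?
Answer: 41271764529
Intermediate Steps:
Y(J) = -1 + 4*J**2 (Y(J) = -1 + (J + J)*(J + J) = -1 + (2*J)*(2*J) = -1 + 4*J**2)
v(f) = 1066 + f*(-1 + 4*f**2) (v(f) = (-1 + 4*f**2)*f + 26*41 = f*(-1 + 4*f**2) + 1066 = 1066 + f*(-1 + 4*f**2))
1688708 + v(2177) = 1688708 + (1066 - 1*2177 + 4*2177**3) = 1688708 + (1066 - 2177 + 4*10317519233) = 1688708 + (1066 - 2177 + 41270076932) = 1688708 + 41270075821 = 41271764529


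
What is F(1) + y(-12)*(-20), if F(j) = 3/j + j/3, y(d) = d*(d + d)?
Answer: -17270/3 ≈ -5756.7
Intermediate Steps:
y(d) = 2*d**2 (y(d) = d*(2*d) = 2*d**2)
F(j) = 3/j + j/3 (F(j) = 3/j + j*(1/3) = 3/j + j/3)
F(1) + y(-12)*(-20) = (3/1 + (1/3)*1) + (2*(-12)**2)*(-20) = (3*1 + 1/3) + (2*144)*(-20) = (3 + 1/3) + 288*(-20) = 10/3 - 5760 = -17270/3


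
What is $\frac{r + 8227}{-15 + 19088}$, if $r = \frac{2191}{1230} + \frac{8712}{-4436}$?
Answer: $\frac{11221954769}{26016907110} \approx 0.43133$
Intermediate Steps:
$r = - \frac{249121}{1364070}$ ($r = 2191 \cdot \frac{1}{1230} + 8712 \left(- \frac{1}{4436}\right) = \frac{2191}{1230} - \frac{2178}{1109} = - \frac{249121}{1364070} \approx -0.18263$)
$\frac{r + 8227}{-15 + 19088} = \frac{- \frac{249121}{1364070} + 8227}{-15 + 19088} = \frac{11221954769}{1364070 \cdot 19073} = \frac{11221954769}{1364070} \cdot \frac{1}{19073} = \frac{11221954769}{26016907110}$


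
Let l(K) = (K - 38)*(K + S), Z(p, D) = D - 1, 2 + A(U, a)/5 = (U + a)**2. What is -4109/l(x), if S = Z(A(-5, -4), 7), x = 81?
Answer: -4109/3741 ≈ -1.0984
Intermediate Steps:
A(U, a) = -10 + 5*(U + a)**2
Z(p, D) = -1 + D
S = 6 (S = -1 + 7 = 6)
l(K) = (-38 + K)*(6 + K) (l(K) = (K - 38)*(K + 6) = (-38 + K)*(6 + K))
-4109/l(x) = -4109/(-228 + 81**2 - 32*81) = -4109/(-228 + 6561 - 2592) = -4109/3741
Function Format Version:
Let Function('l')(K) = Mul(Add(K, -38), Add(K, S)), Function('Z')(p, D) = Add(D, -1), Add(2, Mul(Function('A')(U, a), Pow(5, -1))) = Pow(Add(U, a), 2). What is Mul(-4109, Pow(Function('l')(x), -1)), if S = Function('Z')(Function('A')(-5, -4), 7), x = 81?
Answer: Rational(-4109, 3741) ≈ -1.0984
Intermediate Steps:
Function('A')(U, a) = Add(-10, Mul(5, Pow(Add(U, a), 2)))
Function('Z')(p, D) = Add(-1, D)
S = 6 (S = Add(-1, 7) = 6)
Function('l')(K) = Mul(Add(-38, K), Add(6, K)) (Function('l')(K) = Mul(Add(K, -38), Add(K, 6)) = Mul(Add(-38, K), Add(6, K)))
Mul(-4109, Pow(Function('l')(x), -1)) = Mul(-4109, Pow(Add(-228, Pow(81, 2), Mul(-32, 81)), -1)) = Mul(-4109, Pow(Add(-228, 6561, -2592), -1)) = Mul(-4109, Pow(3741, -1)) = Mul(-4109, Rational(1, 3741)) = Rational(-4109, 3741)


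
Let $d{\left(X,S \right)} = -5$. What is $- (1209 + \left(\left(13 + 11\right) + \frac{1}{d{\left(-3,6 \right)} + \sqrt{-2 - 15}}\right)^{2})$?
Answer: $\frac{- 17802 \sqrt{17} - 14041 i}{2 \left(4 i + 5 \sqrt{17}\right)} \approx -1779.3 + 4.6887 i$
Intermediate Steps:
$- (1209 + \left(\left(13 + 11\right) + \frac{1}{d{\left(-3,6 \right)} + \sqrt{-2 - 15}}\right)^{2}) = - (1209 + \left(\left(13 + 11\right) + \frac{1}{-5 + \sqrt{-2 - 15}}\right)^{2}) = - (1209 + \left(24 + \frac{1}{-5 + \sqrt{-17}}\right)^{2}) = - (1209 + \left(24 + \frac{1}{-5 + i \sqrt{17}}\right)^{2}) = -1209 - \left(24 + \frac{1}{-5 + i \sqrt{17}}\right)^{2}$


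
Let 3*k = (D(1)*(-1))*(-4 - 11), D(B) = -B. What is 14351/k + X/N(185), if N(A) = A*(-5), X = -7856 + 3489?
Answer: -2650568/925 ≈ -2865.5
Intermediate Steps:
X = -4367
N(A) = -5*A
k = -5 (k = ((-1*1*(-1))*(-4 - 11))/3 = (-1*(-1)*(-15))/3 = (1*(-15))/3 = (⅓)*(-15) = -5)
14351/k + X/N(185) = 14351/(-5) - 4367/((-5*185)) = 14351*(-⅕) - 4367/(-925) = -14351/5 - 4367*(-1/925) = -14351/5 + 4367/925 = -2650568/925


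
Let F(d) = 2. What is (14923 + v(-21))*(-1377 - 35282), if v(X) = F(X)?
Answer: -547135575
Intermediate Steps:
v(X) = 2
(14923 + v(-21))*(-1377 - 35282) = (14923 + 2)*(-1377 - 35282) = 14925*(-36659) = -547135575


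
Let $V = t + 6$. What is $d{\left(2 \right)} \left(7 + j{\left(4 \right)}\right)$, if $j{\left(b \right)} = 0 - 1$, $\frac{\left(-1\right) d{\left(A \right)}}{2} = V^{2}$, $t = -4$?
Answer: $-48$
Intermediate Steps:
$V = 2$ ($V = -4 + 6 = 2$)
$d{\left(A \right)} = -8$ ($d{\left(A \right)} = - 2 \cdot 2^{2} = \left(-2\right) 4 = -8$)
$j{\left(b \right)} = -1$ ($j{\left(b \right)} = 0 - 1 = -1$)
$d{\left(2 \right)} \left(7 + j{\left(4 \right)}\right) = - 8 \left(7 - 1\right) = \left(-8\right) 6 = -48$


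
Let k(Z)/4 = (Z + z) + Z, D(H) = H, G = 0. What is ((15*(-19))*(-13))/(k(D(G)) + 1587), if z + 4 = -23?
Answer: 1235/493 ≈ 2.5051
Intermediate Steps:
z = -27 (z = -4 - 23 = -27)
k(Z) = -108 + 8*Z (k(Z) = 4*((Z - 27) + Z) = 4*((-27 + Z) + Z) = 4*(-27 + 2*Z) = -108 + 8*Z)
((15*(-19))*(-13))/(k(D(G)) + 1587) = ((15*(-19))*(-13))/((-108 + 8*0) + 1587) = (-285*(-13))/((-108 + 0) + 1587) = 3705/(-108 + 1587) = 3705/1479 = 3705*(1/1479) = 1235/493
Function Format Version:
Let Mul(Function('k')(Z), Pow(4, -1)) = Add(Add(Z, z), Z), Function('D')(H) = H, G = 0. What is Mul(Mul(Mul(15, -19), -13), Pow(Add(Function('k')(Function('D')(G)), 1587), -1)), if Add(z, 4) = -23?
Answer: Rational(1235, 493) ≈ 2.5051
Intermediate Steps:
z = -27 (z = Add(-4, -23) = -27)
Function('k')(Z) = Add(-108, Mul(8, Z)) (Function('k')(Z) = Mul(4, Add(Add(Z, -27), Z)) = Mul(4, Add(Add(-27, Z), Z)) = Mul(4, Add(-27, Mul(2, Z))) = Add(-108, Mul(8, Z)))
Mul(Mul(Mul(15, -19), -13), Pow(Add(Function('k')(Function('D')(G)), 1587), -1)) = Mul(Mul(Mul(15, -19), -13), Pow(Add(Add(-108, Mul(8, 0)), 1587), -1)) = Mul(Mul(-285, -13), Pow(Add(Add(-108, 0), 1587), -1)) = Mul(3705, Pow(Add(-108, 1587), -1)) = Mul(3705, Pow(1479, -1)) = Mul(3705, Rational(1, 1479)) = Rational(1235, 493)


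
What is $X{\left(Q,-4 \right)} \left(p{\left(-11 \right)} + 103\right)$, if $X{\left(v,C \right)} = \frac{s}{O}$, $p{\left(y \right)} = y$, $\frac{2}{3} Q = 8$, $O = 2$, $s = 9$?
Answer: $414$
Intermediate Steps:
$Q = 12$ ($Q = \frac{3}{2} \cdot 8 = 12$)
$X{\left(v,C \right)} = \frac{9}{2}$
$X{\left(Q,-4 \right)} \left(p{\left(-11 \right)} + 103\right) = \frac{9 \left(-11 + 103\right)}{2} = \frac{9}{2} \cdot 92 = 414$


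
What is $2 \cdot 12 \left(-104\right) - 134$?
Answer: $-2630$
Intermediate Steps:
$2 \cdot 12 \left(-104\right) - 134 = 24 \left(-104\right) - 134 = -2496 - 134 = -2630$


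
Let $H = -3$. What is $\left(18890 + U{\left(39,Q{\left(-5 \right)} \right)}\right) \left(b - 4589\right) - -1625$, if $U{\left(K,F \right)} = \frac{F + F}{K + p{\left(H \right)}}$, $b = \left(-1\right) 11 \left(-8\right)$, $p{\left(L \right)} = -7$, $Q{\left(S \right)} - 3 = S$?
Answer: $- \frac{680173619}{8} \approx -8.5022 \cdot 10^{7}$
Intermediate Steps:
$Q{\left(S \right)} = 3 + S$
$b = 88$ ($b = \left(-11\right) \left(-8\right) = 88$)
$U{\left(K,F \right)} = \frac{2 F}{-7 + K}$ ($U{\left(K,F \right)} = \frac{F + F}{K - 7} = \frac{2 F}{-7 + K}$)
$\left(18890 + U{\left(39,Q{\left(-5 \right)} \right)}\right) \left(b - 4589\right) - -1625 = \left(18890 + \frac{2 \left(3 - 5\right)}{-7 + 39}\right) \left(88 - 4589\right) - -1625 = \left(18890 + 2 \left(-2\right) \frac{1}{32}\right) \left(-4501\right) + 1625 = \left(18890 - \frac{1}{8}\right) \left(-4501\right) + 1625 = \frac{151119}{8} \left(-4501\right) + 1625 = - \frac{680186619}{8} + 1625 = - \frac{680173619}{8}$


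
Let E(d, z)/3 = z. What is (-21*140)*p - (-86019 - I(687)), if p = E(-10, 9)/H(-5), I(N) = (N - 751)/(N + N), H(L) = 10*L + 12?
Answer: 1150072429/13053 ≈ 88108.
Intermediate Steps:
E(d, z) = 3*z
H(L) = 12 + 10*L
I(N) = (-751 + N)/(2*N) (I(N) = (-751 + N)/((2*N)) = (-751 + N)*(1/(2*N)) = (-751 + N)/(2*N))
p = -27/38 (p = (3*9)/(12 + 10*(-5)) = 27/(12 - 50) = 27/(-38) = 27*(-1/38) = -27/38 ≈ -0.71053)
(-21*140)*p - (-86019 - I(687)) = -21*140*(-27/38) - (-86019 - (-751 + 687)/(2*687)) = -2940*(-27/38) - (-86019 - (-64)/(2*687)) = 39690/19 - (-86019 - 1*(-32/687)) = 39690/19 - (-86019 + 32/687) = 39690/19 - 1*(-59095021/687) = 39690/19 + 59095021/687 = 1150072429/13053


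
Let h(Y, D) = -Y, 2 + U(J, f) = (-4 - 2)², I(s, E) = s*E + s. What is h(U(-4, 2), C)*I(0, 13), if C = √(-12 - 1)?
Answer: 0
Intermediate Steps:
C = I*√13 (C = √(-13) = I*√13 ≈ 3.6056*I)
I(s, E) = s + E*s (I(s, E) = E*s + s = s + E*s)
U(J, f) = 34 (U(J, f) = -2 + (-4 - 2)² = -2 + (-6)² = -2 + 36 = 34)
h(U(-4, 2), C)*I(0, 13) = (-1*34)*(0*(1 + 13)) = -0*14 = -34*0 = 0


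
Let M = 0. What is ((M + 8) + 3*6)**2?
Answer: 676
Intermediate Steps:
((M + 8) + 3*6)**2 = ((0 + 8) + 3*6)**2 = (8 + 18)**2 = 26**2 = 676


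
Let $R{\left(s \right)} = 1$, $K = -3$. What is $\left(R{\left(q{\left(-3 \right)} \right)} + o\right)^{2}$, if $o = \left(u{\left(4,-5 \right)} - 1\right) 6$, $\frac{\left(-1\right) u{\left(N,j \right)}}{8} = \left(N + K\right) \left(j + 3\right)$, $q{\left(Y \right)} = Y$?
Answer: $8281$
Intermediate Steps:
$u{\left(N,j \right)} = - 8 \left(-3 + N\right) \left(3 + j\right)$ ($u{\left(N,j \right)} = - 8 \left(N - 3\right) \left(j + 3\right) = - 8 \left(-3 + N\right) \left(3 + j\right)$)
$o = 90$ ($o = \left(\left(72 - 96 + 24 \left(-5\right) - 32 \left(-5\right)\right) - 1\right) 6 = \left(\left(72 - 96 - 120 + 160\right) - 1\right) 6 = \left(16 - 1\right) 6 = 15 \cdot 6 = 90$)
$\left(R{\left(q{\left(-3 \right)} \right)} + o\right)^{2} = \left(1 + 90\right)^{2} = 91^{2} = 8281$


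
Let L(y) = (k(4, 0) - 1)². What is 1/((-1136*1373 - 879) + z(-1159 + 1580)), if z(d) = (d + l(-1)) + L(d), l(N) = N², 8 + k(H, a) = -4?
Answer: -1/1560016 ≈ -6.4102e-7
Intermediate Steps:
k(H, a) = -12 (k(H, a) = -8 - 4 = -12)
L(y) = 169 (L(y) = (-12 - 1)² = (-13)² = 169)
z(d) = 170 + d (z(d) = (d + (-1)²) + 169 = (d + 1) + 169 = (1 + d) + 169 = 170 + d)
1/((-1136*1373 - 879) + z(-1159 + 1580)) = 1/((-1136*1373 - 879) + (170 + (-1159 + 1580))) = 1/((-1559728 - 879) + (170 + 421)) = 1/(-1560607 + 591) = 1/(-1560016) = -1/1560016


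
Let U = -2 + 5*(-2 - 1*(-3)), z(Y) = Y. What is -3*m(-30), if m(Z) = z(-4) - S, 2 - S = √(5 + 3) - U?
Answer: 27 - 6*√2 ≈ 18.515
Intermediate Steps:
U = 3 (U = -2 + 5*(-2 + 3) = -2 + 5*1 = -2 + 5 = 3)
S = 5 - 2*√2 (S = 2 - (√(5 + 3) - 1*3) = 2 - (√8 - 3) = 2 - (2*√2 - 3) = 2 - (-3 + 2*√2) = 2 + (3 - 2*√2) = 5 - 2*√2 ≈ 2.1716)
m(Z) = -9 + 2*√2 (m(Z) = -4 - (5 - 2*√2) = -4 + (-5 + 2*√2) = -9 + 2*√2)
-3*m(-30) = -3*(-9 + 2*√2) = 27 - 6*√2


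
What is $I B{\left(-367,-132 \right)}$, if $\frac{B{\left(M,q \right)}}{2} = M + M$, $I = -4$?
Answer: $5872$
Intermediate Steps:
$B{\left(M,q \right)} = 4 M$ ($B{\left(M,q \right)} = 2 \left(M + M\right) = 2 \cdot 2 M = 4 M$)
$I B{\left(-367,-132 \right)} = - 4 \cdot 4 \left(-367\right) = \left(-4\right) \left(-1468\right) = 5872$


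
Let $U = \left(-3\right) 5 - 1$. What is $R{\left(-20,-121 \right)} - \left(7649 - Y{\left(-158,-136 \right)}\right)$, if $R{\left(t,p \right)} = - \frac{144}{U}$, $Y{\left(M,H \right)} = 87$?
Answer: $-7553$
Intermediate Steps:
$U = -16$ ($U = -15 - 1 = -16$)
$R{\left(t,p \right)} = 9$ ($R{\left(t,p \right)} = - \frac{144}{-16} = \left(-144\right) \left(- \frac{1}{16}\right) = 9$)
$R{\left(-20,-121 \right)} - \left(7649 - Y{\left(-158,-136 \right)}\right) = 9 - \left(7649 - 87\right) = 9 - 7562 = -7553$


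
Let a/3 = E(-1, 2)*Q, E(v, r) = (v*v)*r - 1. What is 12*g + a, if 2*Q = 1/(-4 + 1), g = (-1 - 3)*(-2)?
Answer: 191/2 ≈ 95.500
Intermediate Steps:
E(v, r) = -1 + r*v**2 (E(v, r) = v**2*r - 1 = r*v**2 - 1 = -1 + r*v**2)
g = 8 (g = -4*(-2) = 8)
Q = -1/6 (Q = 1/(2*(-4 + 1)) = (1/2)/(-3) = (1/2)*(-1/3) = -1/6 ≈ -0.16667)
a = -1/2 (a = 3*((-1 + 2*(-1)**2)*(-1/6)) = 3*((-1 + 2*1)*(-1/6)) = 3*((-1 + 2)*(-1/6)) = 3*(1*(-1/6)) = 3*(-1/6) = -1/2 ≈ -0.50000)
12*g + a = 12*8 - 1/2 = 96 - 1/2 = 191/2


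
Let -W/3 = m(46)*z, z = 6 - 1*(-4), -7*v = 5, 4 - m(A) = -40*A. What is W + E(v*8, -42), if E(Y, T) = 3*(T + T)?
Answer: -55572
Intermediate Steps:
m(A) = 4 + 40*A (m(A) = 4 - (-40)*A = 4 + 40*A)
v = -5/7 (v = -1/7*5 = -5/7 ≈ -0.71429)
z = 10 (z = 6 + 4 = 10)
E(Y, T) = 6*T (E(Y, T) = 3*(2*T) = 6*T)
W = -55320 (W = -3*(4 + 40*46)*10 = -3*(4 + 1840)*10 = -5532*10 = -3*18440 = -55320)
W + E(v*8, -42) = -55320 + 6*(-42) = -55320 - 252 = -55572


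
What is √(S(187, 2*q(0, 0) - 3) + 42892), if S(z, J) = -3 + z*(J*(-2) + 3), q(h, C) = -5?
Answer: 6*√1342 ≈ 219.80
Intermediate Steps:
S(z, J) = -3 + z*(3 - 2*J) (S(z, J) = -3 + z*(-2*J + 3) = -3 + z*(3 - 2*J))
√(S(187, 2*q(0, 0) - 3) + 42892) = √((-3 + 3*187 - 2*(2*(-5) - 3)*187) + 42892) = √((-3 + 561 - 2*(-10 - 3)*187) + 42892) = √((-3 + 561 - 2*(-13)*187) + 42892) = √((-3 + 561 + 4862) + 42892) = √(5420 + 42892) = √48312 = 6*√1342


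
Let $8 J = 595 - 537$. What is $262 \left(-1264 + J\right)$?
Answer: $- \frac{658537}{2} \approx -3.2927 \cdot 10^{5}$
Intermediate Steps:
$J = \frac{29}{4}$ ($J = \frac{595 - 537}{8} = \frac{1}{8} \cdot 58 = \frac{29}{4} \approx 7.25$)
$262 \left(-1264 + J\right) = 262 \left(-1264 + \frac{29}{4}\right) = 262 \left(- \frac{5027}{4}\right) = - \frac{658537}{2}$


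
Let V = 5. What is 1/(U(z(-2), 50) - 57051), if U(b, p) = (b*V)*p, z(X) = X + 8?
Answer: -1/55551 ≈ -1.8001e-5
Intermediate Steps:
z(X) = 8 + X
U(b, p) = 5*b*p (U(b, p) = (b*5)*p = (5*b)*p = 5*b*p)
1/(U(z(-2), 50) - 57051) = 1/(5*(8 - 2)*50 - 57051) = 1/(5*6*50 - 57051) = 1/(1500 - 57051) = 1/(-55551) = -1/55551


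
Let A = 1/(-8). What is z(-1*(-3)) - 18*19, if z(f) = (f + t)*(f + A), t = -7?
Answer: -707/2 ≈ -353.50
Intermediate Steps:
A = -⅛ ≈ -0.12500
z(f) = (-7 + f)*(-⅛ + f) (z(f) = (f - 7)*(f - ⅛) = (-7 + f)*(-⅛ + f))
z(-1*(-3)) - 18*19 = (7/8 + (-1*(-3))² - (-57)*(-3)/8) - 18*19 = (7/8 + 3² - 57/8*3) - 342 = (7/8 + 9 - 171/8) - 342 = -23/2 - 342 = -707/2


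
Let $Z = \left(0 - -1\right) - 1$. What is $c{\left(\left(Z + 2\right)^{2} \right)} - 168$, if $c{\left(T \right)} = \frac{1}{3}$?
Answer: $- \frac{503}{3} \approx -167.67$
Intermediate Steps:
$Z = 0$ ($Z = \left(0 + 1\right) - 1 = 1 - 1 = 0$)
$c{\left(T \right)} = \frac{1}{3}$
$c{\left(\left(Z + 2\right)^{2} \right)} - 168 = \frac{1}{3} - 168 = - \frac{503}{3}$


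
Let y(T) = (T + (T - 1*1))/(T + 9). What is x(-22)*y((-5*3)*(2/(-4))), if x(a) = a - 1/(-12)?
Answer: -1841/99 ≈ -18.596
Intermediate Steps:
x(a) = 1/12 + a (x(a) = a - 1*(-1/12) = a + 1/12 = 1/12 + a)
y(T) = (-1 + 2*T)/(9 + T) (y(T) = (T + (T - 1))/(9 + T) = (T + (-1 + T))/(9 + T) = (-1 + 2*T)/(9 + T))
x(-22)*y((-5*3)*(2/(-4))) = (1/12 - 22)*((-1 + 2*((-5*3)*(2/(-4))))/(9 + (-5*3)*(2/(-4)))) = -263*(-1 + 2*(-30*(-1)/4))/(12*(9 - 30*(-1)/4)) = -263*(-1 + 2*(-15*(-½)))/(12*(9 - 15*(-½))) = -263*(-1 + 2*(15/2))/(12*(9 + 15/2)) = -263*(-1 + 15)/(12*33/2) = -263*14/198 = -263/12*28/33 = -1841/99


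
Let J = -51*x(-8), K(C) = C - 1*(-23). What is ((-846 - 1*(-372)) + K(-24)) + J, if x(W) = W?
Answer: -67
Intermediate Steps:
K(C) = 23 + C (K(C) = C + 23 = 23 + C)
J = 408 (J = -51*(-8) = 408)
((-846 - 1*(-372)) + K(-24)) + J = ((-846 - 1*(-372)) + (23 - 24)) + 408 = ((-846 + 372) - 1) + 408 = (-474 - 1) + 408 = -475 + 408 = -67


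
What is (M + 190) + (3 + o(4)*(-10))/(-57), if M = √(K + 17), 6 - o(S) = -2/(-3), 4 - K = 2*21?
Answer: 32641/171 + I*√21 ≈ 190.88 + 4.5826*I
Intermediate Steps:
K = -38 (K = 4 - 2*21 = 4 - 1*42 = 4 - 42 = -38)
o(S) = 16/3 (o(S) = 6 - (-2)/(-3) = 6 - (-2)*(-1)/3 = 6 - 1*⅔ = 6 - ⅔ = 16/3)
M = I*√21 (M = √(-38 + 17) = √(-21) = I*√21 ≈ 4.5826*I)
(M + 190) + (3 + o(4)*(-10))/(-57) = (I*√21 + 190) + (3 + (16/3)*(-10))/(-57) = (190 + I*√21) + (3 - 160/3)*(-1/57) = (190 + I*√21) - 151/3*(-1/57) = (190 + I*√21) + 151/171 = 32641/171 + I*√21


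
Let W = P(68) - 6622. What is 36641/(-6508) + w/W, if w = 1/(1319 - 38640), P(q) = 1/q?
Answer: -615768848241951/109369931695060 ≈ -5.6301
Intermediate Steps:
W = -450295/68 (W = 1/68 - 6622 = -450295/68 ≈ -6622.0)
w = -1/37321 (w = 1/(-37321) = -1/37321 ≈ -2.6795e-5)
36641/(-6508) + w/W = 36641/(-6508) - 1/(37321*(-450295/68)) = 36641*(-1/6508) - 1/37321*(-68/450295) = -36641/6508 + 68/16805459695 = -615768848241951/109369931695060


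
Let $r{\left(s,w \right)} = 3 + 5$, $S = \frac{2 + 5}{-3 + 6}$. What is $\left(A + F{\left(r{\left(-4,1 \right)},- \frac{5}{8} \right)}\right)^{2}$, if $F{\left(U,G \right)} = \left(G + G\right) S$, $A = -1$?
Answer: $\frac{2209}{144} \approx 15.34$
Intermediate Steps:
$S = \frac{7}{3} \approx 2.3333$
$r{\left(s,w \right)} = 8$
$F{\left(U,G \right)} = \frac{14 G}{3}$ ($F{\left(U,G \right)} = \left(G + G\right) \frac{7}{3} = 2 G \frac{7}{3} = \frac{14 G}{3}$)
$\left(A + F{\left(r{\left(-4,1 \right)},- \frac{5}{8} \right)}\right)^{2} = \left(-1 + \frac{14 \left(- \frac{5}{8}\right)}{3}\right)^{2} = \left(-1 + \frac{14 \left(\left(-5\right) \frac{1}{8}\right)}{3}\right)^{2} = \left(-1 + \frac{14}{3} \left(- \frac{5}{8}\right)\right)^{2} = \left(-1 - \frac{35}{12}\right)^{2} = \left(- \frac{47}{12}\right)^{2} = \frac{2209}{144}$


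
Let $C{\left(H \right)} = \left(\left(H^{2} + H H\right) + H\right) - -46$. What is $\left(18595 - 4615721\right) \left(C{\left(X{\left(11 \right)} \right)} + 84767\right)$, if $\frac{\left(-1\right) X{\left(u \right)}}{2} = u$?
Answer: $-394244928634$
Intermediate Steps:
$X{\left(u \right)} = - 2 u$
$C{\left(H \right)} = 46 + H + 2 H^{2}$ ($C{\left(H \right)} = \left(\left(H^{2} + H^{2}\right) + H\right) + 46 = \left(2 H^{2} + H\right) + 46 = \left(H + 2 H^{2}\right) + 46 = 46 + H + 2 H^{2}$)
$\left(18595 - 4615721\right) \left(C{\left(X{\left(11 \right)} \right)} + 84767\right) = \left(18595 - 4615721\right) \left(\left(46 - 22 + 2 \left(\left(-2\right) 11\right)^{2}\right) + 84767\right) = - 4597126 \left(\left(46 - 22 + 2 \left(-22\right)^{2}\right) + 84767\right) = - 4597126 \left(\left(46 - 22 + 2 \cdot 484\right) + 84767\right) = - 4597126 \left(\left(46 - 22 + 968\right) + 84767\right) = - 4597126 \left(992 + 84767\right) = \left(-4597126\right) 85759 = -394244928634$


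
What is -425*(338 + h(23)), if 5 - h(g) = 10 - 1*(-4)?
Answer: -139825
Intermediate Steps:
h(g) = -9 (h(g) = 5 - (10 - 1*(-4)) = 5 - (10 + 4) = 5 - 1*14 = 5 - 14 = -9)
-425*(338 + h(23)) = -425*(338 - 9) = -425*329 = -139825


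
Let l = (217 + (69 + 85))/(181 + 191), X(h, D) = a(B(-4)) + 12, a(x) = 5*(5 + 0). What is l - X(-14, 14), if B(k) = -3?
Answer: -13393/372 ≈ -36.003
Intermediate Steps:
a(x) = 25 (a(x) = 5*5 = 25)
X(h, D) = 37 (X(h, D) = 25 + 12 = 37)
l = 371/372 (l = (217 + 154)/372 = 371*(1/372) = 371/372 ≈ 0.99731)
l - X(-14, 14) = 371/372 - 1*37 = 371/372 - 37 = -13393/372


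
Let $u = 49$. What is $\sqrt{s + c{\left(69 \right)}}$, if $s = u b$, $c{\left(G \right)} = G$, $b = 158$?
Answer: $\sqrt{7811} \approx 88.38$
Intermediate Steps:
$s = 7742$ ($s = 49 \cdot 158 = 7742$)
$\sqrt{s + c{\left(69 \right)}} = \sqrt{7742 + 69} = \sqrt{7811}$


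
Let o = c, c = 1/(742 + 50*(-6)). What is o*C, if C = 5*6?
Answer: 15/221 ≈ 0.067873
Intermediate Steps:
C = 30
c = 1/442 (c = 1/(742 - 300) = 1/442 ≈ 0.0022624)
o = 1/442 ≈ 0.0022624
o*C = (1/442)*30 = 15/221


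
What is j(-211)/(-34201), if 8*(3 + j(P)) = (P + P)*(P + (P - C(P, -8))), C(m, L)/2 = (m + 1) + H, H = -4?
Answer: 639/68402 ≈ 0.0093418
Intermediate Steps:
C(m, L) = -6 + 2*m (C(m, L) = 2*((m + 1) - 4) = 2*((1 + m) - 4) = 2*(-3 + m) = -6 + 2*m)
j(P) = -3 + 3*P/2 (j(P) = -3 + ((P + P)*(P + (P - (-6 + 2*P))))/8 = -3 + ((2*P)*(P + (P + (6 - 2*P))))/8 = -3 + ((2*P)*(P + (6 - P)))/8 = -3 + ((2*P)*6)/8 = -3 + (12*P)/8 = -3 + 3*P/2)
j(-211)/(-34201) = (-3 + (3/2)*(-211))/(-34201) = (-3 - 633/2)*(-1/34201) = -639/2*(-1/34201) = 639/68402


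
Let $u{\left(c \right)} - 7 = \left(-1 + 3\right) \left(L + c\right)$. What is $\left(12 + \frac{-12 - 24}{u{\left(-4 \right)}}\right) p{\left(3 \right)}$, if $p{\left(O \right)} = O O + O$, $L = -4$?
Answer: $192$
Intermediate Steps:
$p{\left(O \right)} = O + O^{2}$ ($p{\left(O \right)} = O^{2} + O = O + O^{2}$)
$u{\left(c \right)} = -1 + 2 c$ ($u{\left(c \right)} = 7 + \left(-1 + 3\right) \left(-4 + c\right) = 7 + 2 \left(-4 + c\right) = 7 + \left(-8 + 2 c\right) = -1 + 2 c$)
$\left(12 + \frac{-12 - 24}{u{\left(-4 \right)}}\right) p{\left(3 \right)} = \left(12 + \frac{-12 - 24}{-1 + 2 \left(-4\right)}\right) 3 \left(1 + 3\right) = \left(12 - \frac{36}{-1 - 8}\right) 3 \cdot 4 = \left(12 - \frac{36}{-9}\right) 12 = \left(12 - -4\right) 12 = \left(12 + 4\right) 12 = 16 \cdot 12 = 192$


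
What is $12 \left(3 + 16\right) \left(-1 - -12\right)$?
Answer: $2508$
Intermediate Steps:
$12 \left(3 + 16\right) \left(-1 - -12\right) = 12 \cdot 19 \left(-1 + 12\right) = 228 \cdot 11 = 2508$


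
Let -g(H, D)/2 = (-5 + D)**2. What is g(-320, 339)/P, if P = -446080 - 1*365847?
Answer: 223112/811927 ≈ 0.27479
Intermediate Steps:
g(H, D) = -2*(-5 + D)**2
P = -811927 (P = -446080 - 365847 = -811927)
g(-320, 339)/P = -2*(-5 + 339)**2/(-811927) = -2*334**2*(-1/811927) = -2*111556*(-1/811927) = -223112*(-1/811927) = 223112/811927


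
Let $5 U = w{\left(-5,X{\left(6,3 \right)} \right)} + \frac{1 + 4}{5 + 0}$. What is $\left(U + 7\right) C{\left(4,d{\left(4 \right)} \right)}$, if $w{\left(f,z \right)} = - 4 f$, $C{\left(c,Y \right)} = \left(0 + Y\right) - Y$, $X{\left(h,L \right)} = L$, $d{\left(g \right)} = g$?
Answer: $0$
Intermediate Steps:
$C{\left(c,Y \right)} = 0$ ($C{\left(c,Y \right)} = Y - Y = 0$)
$U = \frac{21}{5}$ ($U = \frac{\left(-4\right) \left(-5\right) + \frac{1 + 4}{5 + 0}}{5} = \frac{20 + \frac{5}{5}}{5} = \frac{20 + 5 \cdot \frac{1}{5}}{5} = \frac{20 + 1}{5} = \frac{1}{5} \cdot 21 = \frac{21}{5} \approx 4.2$)
$\left(U + 7\right) C{\left(4,d{\left(4 \right)} \right)} = \left(\frac{21}{5} + 7\right) 0 = \frac{56}{5} \cdot 0 = 0$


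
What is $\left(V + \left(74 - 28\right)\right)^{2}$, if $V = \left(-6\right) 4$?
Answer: $484$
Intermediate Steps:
$V = -24$
$\left(V + \left(74 - 28\right)\right)^{2} = \left(-24 + \left(74 - 28\right)\right)^{2} = \left(-24 + 46\right)^{2} = 22^{2} = 484$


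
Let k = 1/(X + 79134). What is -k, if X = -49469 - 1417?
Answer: -1/28248 ≈ -3.5401e-5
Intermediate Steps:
X = -50886
k = 1/28248 (k = 1/(-50886 + 79134) = 1/28248 ≈ 3.5401e-5)
-k = -1*1/28248 = -1/28248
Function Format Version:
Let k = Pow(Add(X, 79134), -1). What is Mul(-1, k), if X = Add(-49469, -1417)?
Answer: Rational(-1, 28248) ≈ -3.5401e-5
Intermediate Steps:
X = -50886
k = Rational(1, 28248) (k = Pow(Add(-50886, 79134), -1) = Pow(28248, -1) = Rational(1, 28248) ≈ 3.5401e-5)
Mul(-1, k) = Mul(-1, Rational(1, 28248)) = Rational(-1, 28248)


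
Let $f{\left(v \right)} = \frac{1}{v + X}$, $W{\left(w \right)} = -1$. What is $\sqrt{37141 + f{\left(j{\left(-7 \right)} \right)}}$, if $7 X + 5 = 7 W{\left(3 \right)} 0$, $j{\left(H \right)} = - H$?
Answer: $\frac{3 \sqrt{1997369}}{22} \approx 192.72$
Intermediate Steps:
$X = - \frac{5}{7}$ ($X = - \frac{5}{7} + \frac{7 \left(-1\right) 0}{7} = - \frac{5}{7} + \frac{\left(-7\right) 0}{7} = - \frac{5}{7} + \frac{1}{7} \cdot 0 = - \frac{5}{7} + 0 = - \frac{5}{7} \approx -0.71429$)
$f{\left(v \right)} = \frac{1}{- \frac{5}{7} + v}$ ($f{\left(v \right)} = \frac{1}{v - \frac{5}{7}} = \frac{1}{- \frac{5}{7} + v}$)
$\sqrt{37141 + f{\left(j{\left(-7 \right)} \right)}} = \sqrt{37141 + \frac{7}{-5 + 7 \left(\left(-1\right) \left(-7\right)\right)}} = \sqrt{37141 + \frac{7}{-5 + 7 \cdot 7}} = \sqrt{37141 + \frac{7}{-5 + 49}} = \sqrt{37141 + \frac{7}{44}} = \sqrt{\frac{1634211}{44}} = \frac{3 \sqrt{1997369}}{22}$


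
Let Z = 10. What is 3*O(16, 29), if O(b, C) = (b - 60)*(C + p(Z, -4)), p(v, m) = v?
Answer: -5148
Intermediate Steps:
O(b, C) = (-60 + b)*(10 + C) (O(b, C) = (b - 60)*(C + 10) = (-60 + b)*(10 + C))
3*O(16, 29) = 3*(-600 - 60*29 + 10*16 + 29*16) = 3*(-600 - 1740 + 160 + 464) = 3*(-1716) = -5148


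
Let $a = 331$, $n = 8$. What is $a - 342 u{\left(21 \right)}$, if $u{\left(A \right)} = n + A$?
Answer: $-9587$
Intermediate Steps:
$u{\left(A \right)} = 8 + A$
$a - 342 u{\left(21 \right)} = 331 - 342 \left(8 + 21\right) = 331 - 9918 = -9587$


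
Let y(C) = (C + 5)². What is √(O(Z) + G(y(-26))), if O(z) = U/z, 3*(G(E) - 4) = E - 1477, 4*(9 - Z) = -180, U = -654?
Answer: I*√3181/3 ≈ 18.8*I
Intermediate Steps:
y(C) = (5 + C)²
Z = 54 (Z = 9 - ¼*(-180) = 9 + 45 = 54)
G(E) = -1465/3 + E/3 (G(E) = 4 + (E - 1477)/3 = 4 + (-1477 + E)/3 = 4 + (-1477/3 + E/3) = -1465/3 + E/3)
O(z) = -654/z
√(O(Z) + G(y(-26))) = √(-654/54 + (-1465/3 + (5 - 26)²/3)) = √(-654*1/54 + (-1465/3 + (⅓)*(-21)²)) = √(-109/9 + (-1465/3 + (⅓)*441)) = √(-109/9 + (-1465/3 + 147)) = √(-109/9 - 1024/3) = √(-3181/9) = I*√3181/3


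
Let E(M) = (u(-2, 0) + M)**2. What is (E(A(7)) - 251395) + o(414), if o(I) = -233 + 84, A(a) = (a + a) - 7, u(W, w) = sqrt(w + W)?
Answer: -251497 + 14*I*sqrt(2) ≈ -2.515e+5 + 19.799*I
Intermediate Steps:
u(W, w) = sqrt(W + w)
A(a) = -7 + 2*a (A(a) = 2*a - 7 = -7 + 2*a)
E(M) = (M + I*sqrt(2))**2 (E(M) = (sqrt(-2 + 0) + M)**2 = (sqrt(-2) + M)**2 = (I*sqrt(2) + M)**2 = (M + I*sqrt(2))**2)
o(I) = -149
(E(A(7)) - 251395) + o(414) = (((-7 + 2*7) + I*sqrt(2))**2 - 251395) - 149 = (((-7 + 14) + I*sqrt(2))**2 - 251395) - 149 = ((7 + I*sqrt(2))**2 - 251395) - 149 = (-251395 + (7 + I*sqrt(2))**2) - 149 = -251544 + (7 + I*sqrt(2))**2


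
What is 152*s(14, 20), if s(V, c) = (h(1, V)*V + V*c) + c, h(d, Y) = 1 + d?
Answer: 49856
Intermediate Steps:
s(V, c) = c + 2*V + V*c (s(V, c) = ((1 + 1)*V + V*c) + c = (2*V + V*c) + c = c + 2*V + V*c)
152*s(14, 20) = 152*(20 + 2*14 + 14*20) = 152*(20 + 28 + 280) = 152*328 = 49856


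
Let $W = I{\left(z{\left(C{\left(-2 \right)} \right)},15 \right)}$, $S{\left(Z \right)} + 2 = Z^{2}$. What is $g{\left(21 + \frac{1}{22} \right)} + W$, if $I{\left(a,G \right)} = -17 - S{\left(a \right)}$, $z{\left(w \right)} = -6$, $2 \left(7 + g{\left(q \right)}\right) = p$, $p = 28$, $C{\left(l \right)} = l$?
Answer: $-44$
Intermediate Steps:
$g{\left(q \right)} = 7$ ($g{\left(q \right)} = -7 + \frac{1}{2} \cdot 28 = -7 + 14 = 7$)
$S{\left(Z \right)} = -2 + Z^{2}$
$I{\left(a,G \right)} = -15 - a^{2}$ ($I{\left(a,G \right)} = -17 - \left(-2 + a^{2}\right) = -15 - a^{2}$)
$W = -51$ ($W = -15 - \left(-6\right)^{2} = -15 - 36 = -51$)
$g{\left(21 + \frac{1}{22} \right)} + W = 7 - 51 = -44$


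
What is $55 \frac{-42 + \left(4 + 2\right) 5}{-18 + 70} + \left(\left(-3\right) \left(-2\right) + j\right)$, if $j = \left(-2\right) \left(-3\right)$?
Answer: $- \frac{9}{13} \approx -0.69231$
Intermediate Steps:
$j = 6$
$55 \frac{-42 + \left(4 + 2\right) 5}{-18 + 70} + \left(\left(-3\right) \left(-2\right) + j\right) = 55 \frac{-42 + \left(4 + 2\right) 5}{-18 + 70} + \left(\left(-3\right) \left(-2\right) + 6\right) = 55 \frac{-42 + 6 \cdot 5}{52} + \left(6 + 6\right) = 55 \left(-42 + 30\right) \frac{1}{52} + 12 = 55 \left(\left(-12\right) \frac{1}{52}\right) + 12 = 55 \left(- \frac{3}{13}\right) + 12 = - \frac{165}{13} + 12 = - \frac{9}{13}$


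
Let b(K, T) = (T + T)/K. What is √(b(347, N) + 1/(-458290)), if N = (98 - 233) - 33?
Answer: I*√24487840774507810/159026630 ≈ 0.98402*I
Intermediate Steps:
N = -168 (N = -135 - 33 = -168)
b(K, T) = 2*T/K (b(K, T) = (2*T)/K = 2*T/K)
√(b(347, N) + 1/(-458290)) = √(2*(-168)/347 + 1/(-458290)) = √(2*(-168)*(1/347) - 1/458290) = √(-336/347 - 1/458290) = √(-153985787/159026630) = I*√24487840774507810/159026630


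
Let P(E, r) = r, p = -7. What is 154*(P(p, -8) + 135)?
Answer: 19558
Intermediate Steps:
154*(P(p, -8) + 135) = 154*(-8 + 135) = 154*127 = 19558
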